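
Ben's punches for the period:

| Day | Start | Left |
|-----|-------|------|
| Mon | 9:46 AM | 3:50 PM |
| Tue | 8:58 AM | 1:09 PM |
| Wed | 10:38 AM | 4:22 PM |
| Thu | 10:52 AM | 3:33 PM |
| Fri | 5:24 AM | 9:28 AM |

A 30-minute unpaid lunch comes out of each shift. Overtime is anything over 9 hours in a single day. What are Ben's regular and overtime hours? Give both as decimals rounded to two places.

Mon: 9:46 AM–3:50 PM = 6 h 4 min; less 30 min break → 5 h 34 min
Tue: 8:58 AM–1:09 PM = 4 h 11 min; less 30 min break → 3 h 41 min
Wed: 10:38 AM–4:22 PM = 5 h 44 min; less 30 min break → 5 h 14 min
Thu: 10:52 AM–3:33 PM = 4 h 41 min; less 30 min break → 4 h 11 min
Fri: 5:24 AM–9:28 AM = 4 h 4 min; less 30 min break → 3 h 34 min
Mon reg 5 h 34 min / OT 0 h 0 min; Tue reg 3 h 41 min / OT 0 h 0 min; Wed reg 5 h 14 min / OT 0 h 0 min; Thu reg 4 h 11 min / OT 0 h 0 min; Fri reg 3 h 34 min / OT 0 h 0 min.
Totals: regular 22 h 14 min, overtime 0 h 0 min.

Regular 22.23 hours, overtime 0.00 hours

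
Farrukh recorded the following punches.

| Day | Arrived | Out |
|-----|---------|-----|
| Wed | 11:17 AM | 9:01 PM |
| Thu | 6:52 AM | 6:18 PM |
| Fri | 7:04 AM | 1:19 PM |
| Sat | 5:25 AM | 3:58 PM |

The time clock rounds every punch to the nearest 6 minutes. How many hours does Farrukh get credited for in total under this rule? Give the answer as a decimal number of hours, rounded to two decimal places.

37.90 hours

Wed: in 11:17 AM→11:18 AM, out 9:01 PM→9:00 PM; 9 h 42 min
Thu: in 6:52 AM→6:54 AM, out 6:18 PM→6:18 PM; 11 h 24 min
Fri: in 7:04 AM→7:06 AM, out 1:19 PM→1:18 PM; 6 h 12 min
Sat: in 5:25 AM→5:24 AM, out 3:58 PM→4:00 PM; 10 h 36 min
Total credited: 37 h 54 min.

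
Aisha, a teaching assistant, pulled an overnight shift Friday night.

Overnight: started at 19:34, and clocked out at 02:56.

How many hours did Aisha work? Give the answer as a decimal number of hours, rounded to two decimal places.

Overnight: 19:34 → midnight = 4 h 26 min; midnight → 02:56 = 2 h 56 min; span 7 h 22 min

7.37 hours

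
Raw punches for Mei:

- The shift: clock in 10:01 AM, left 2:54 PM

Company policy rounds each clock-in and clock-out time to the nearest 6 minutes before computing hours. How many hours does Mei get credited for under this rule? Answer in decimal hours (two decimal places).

The shift: in 10:01 AM→10:00 AM, out 2:54 PM→2:54 PM; 4 h 54 min

4.90 hours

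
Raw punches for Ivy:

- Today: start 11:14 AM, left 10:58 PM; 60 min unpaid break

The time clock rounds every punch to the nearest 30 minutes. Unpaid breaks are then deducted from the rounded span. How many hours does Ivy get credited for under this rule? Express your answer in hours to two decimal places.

Today: in 11:14 AM→11:00 AM, out 10:58 PM→11:00 PM; 12 h 0 min − 60 min = 11 h 0 min

11.00 hours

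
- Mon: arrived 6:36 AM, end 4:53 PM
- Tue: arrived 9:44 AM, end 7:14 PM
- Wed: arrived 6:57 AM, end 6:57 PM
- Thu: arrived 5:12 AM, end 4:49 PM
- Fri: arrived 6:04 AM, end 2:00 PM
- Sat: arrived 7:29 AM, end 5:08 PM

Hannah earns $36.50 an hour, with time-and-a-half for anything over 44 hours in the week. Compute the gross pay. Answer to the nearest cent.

$2535.84

Mon: 6:36 AM–4:53 PM = 10 h 17 min
Tue: 9:44 AM–7:14 PM = 9 h 30 min
Wed: 6:57 AM–6:57 PM = 12 h 0 min
Thu: 5:12 AM–4:49 PM = 11 h 37 min
Fri: 6:04 AM–2:00 PM = 7 h 56 min
Sat: 7:29 AM–5:08 PM = 9 h 39 min
Total worked: 60 h 59 min = 3659 min.
Regular 44 h 0 min = 2640 min at $36.50/h; overtime 16 h 59 min = 1019 min at $54.75/h.
Pay = (2640 × $36.50 + 1019 × $54.75) ÷ 60 = $2535.84.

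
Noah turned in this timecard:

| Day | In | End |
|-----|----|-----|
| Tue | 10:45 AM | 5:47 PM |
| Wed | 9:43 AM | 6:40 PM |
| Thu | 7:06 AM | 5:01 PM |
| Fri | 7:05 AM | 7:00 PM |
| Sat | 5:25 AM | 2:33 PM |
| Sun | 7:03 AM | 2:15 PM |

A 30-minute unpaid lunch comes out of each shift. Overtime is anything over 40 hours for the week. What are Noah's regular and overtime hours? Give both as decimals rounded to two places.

Regular 40.00 hours, overtime 11.15 hours

Tue: 10:45 AM–5:47 PM = 7 h 2 min; less 30 min break → 6 h 32 min
Wed: 9:43 AM–6:40 PM = 8 h 57 min; less 30 min break → 8 h 27 min
Thu: 7:06 AM–5:01 PM = 9 h 55 min; less 30 min break → 9 h 25 min
Fri: 7:05 AM–7:00 PM = 11 h 55 min; less 30 min break → 11 h 25 min
Sat: 5:25 AM–2:33 PM = 9 h 8 min; less 30 min break → 8 h 38 min
Sun: 7:03 AM–2:15 PM = 7 h 12 min; less 30 min break → 6 h 42 min
Total worked: 51 h 9 min = 51.15 h.
Threshold 40 h → overtime 11 h 9 min, regular 40 h 0 min.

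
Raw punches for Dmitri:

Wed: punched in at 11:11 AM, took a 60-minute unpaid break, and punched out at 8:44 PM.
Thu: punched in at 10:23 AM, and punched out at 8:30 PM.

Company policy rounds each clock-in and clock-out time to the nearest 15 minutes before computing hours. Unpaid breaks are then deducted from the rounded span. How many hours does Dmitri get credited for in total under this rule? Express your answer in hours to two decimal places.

Wed: in 11:11 AM→11:15 AM, out 8:44 PM→8:45 PM; 9 h 30 min − 60 min = 8 h 30 min
Thu: in 10:23 AM→10:30 AM, out 8:30 PM→8:30 PM; 10 h 0 min
Total credited: 18 h 30 min.

18.50 hours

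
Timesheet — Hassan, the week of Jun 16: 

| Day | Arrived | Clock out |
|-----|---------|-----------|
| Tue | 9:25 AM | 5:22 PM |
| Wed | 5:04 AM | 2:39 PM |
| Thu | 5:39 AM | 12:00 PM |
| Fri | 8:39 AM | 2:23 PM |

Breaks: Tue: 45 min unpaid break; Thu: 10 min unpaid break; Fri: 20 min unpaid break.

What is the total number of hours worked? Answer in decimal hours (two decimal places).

Tue: 9:25 AM–5:22 PM = 7 h 57 min; less 45 min break → 7 h 12 min
Wed: 5:04 AM–2:39 PM = 9 h 35 min
Thu: 5:39 AM–12:00 PM = 6 h 21 min; less 10 min break → 6 h 11 min
Fri: 8:39 AM–2:23 PM = 5 h 44 min; less 20 min break → 5 h 24 min
Total: 7 h 12 min + 9 h 35 min + 6 h 11 min + 5 h 24 min = 28 h 22 min.

28.37 hours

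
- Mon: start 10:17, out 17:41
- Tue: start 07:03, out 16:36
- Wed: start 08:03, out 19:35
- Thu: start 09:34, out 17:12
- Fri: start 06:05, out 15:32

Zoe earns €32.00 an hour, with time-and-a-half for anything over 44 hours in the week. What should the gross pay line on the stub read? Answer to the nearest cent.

Mon: 10:17–17:41 = 7 h 24 min
Tue: 07:03–16:36 = 9 h 33 min
Wed: 08:03–19:35 = 11 h 32 min
Thu: 09:34–17:12 = 7 h 38 min
Fri: 06:05–15:32 = 9 h 27 min
Total worked: 45 h 34 min = 2734 min.
Regular 44 h 0 min = 2640 min at €32.00/h; overtime 1 h 34 min = 94 min at €48.00/h.
Pay = (2640 × €32.00 + 94 × €48.00) ÷ 60 = €1483.20.

€1483.20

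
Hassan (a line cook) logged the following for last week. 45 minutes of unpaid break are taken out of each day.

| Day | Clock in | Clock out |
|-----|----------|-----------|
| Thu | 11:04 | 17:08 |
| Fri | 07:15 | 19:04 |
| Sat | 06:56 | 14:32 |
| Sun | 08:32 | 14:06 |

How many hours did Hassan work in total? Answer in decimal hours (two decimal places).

Thu: 11:04–17:08 = 6 h 4 min; less 45 min break → 5 h 19 min
Fri: 07:15–19:04 = 11 h 49 min; less 45 min break → 11 h 4 min
Sat: 06:56–14:32 = 7 h 36 min; less 45 min break → 6 h 51 min
Sun: 08:32–14:06 = 5 h 34 min; less 45 min break → 4 h 49 min
Total: 5 h 19 min + 11 h 4 min + 6 h 51 min + 4 h 49 min = 28 h 3 min.

28.05 hours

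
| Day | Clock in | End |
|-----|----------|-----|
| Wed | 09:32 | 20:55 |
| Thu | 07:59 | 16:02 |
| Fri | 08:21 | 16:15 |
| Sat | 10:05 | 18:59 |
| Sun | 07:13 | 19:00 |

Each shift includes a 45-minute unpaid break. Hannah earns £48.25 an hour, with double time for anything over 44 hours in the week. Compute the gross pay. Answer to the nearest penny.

£2148.73

Wed: 09:32–20:55 = 11 h 23 min; less 45 min break → 10 h 38 min
Thu: 07:59–16:02 = 8 h 3 min; less 45 min break → 7 h 18 min
Fri: 08:21–16:15 = 7 h 54 min; less 45 min break → 7 h 9 min
Sat: 10:05–18:59 = 8 h 54 min; less 45 min break → 8 h 9 min
Sun: 07:13–19:00 = 11 h 47 min; less 45 min break → 11 h 2 min
Total worked: 44 h 16 min = 2656 min.
Regular 44 h 0 min = 2640 min at £48.25/h; overtime 0 h 16 min = 16 min at £96.50/h.
Pay = (2640 × £48.25 + 16 × £96.50) ÷ 60 = £2148.73.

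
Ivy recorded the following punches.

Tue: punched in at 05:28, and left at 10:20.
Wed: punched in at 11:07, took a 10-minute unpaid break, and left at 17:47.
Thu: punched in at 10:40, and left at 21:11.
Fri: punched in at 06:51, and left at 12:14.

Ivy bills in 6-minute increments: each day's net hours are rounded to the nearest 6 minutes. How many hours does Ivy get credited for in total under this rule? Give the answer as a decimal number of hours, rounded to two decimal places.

Tue: 05:28–10:20 = 4 h 52 min → rounds to 4 h 54 min
Wed: 11:07–17:47 = 6 h 40 min − 10 min = 6 h 30 min → rounds to 6 h 30 min
Thu: 10:40–21:11 = 10 h 31 min → rounds to 10 h 30 min
Fri: 06:51–12:14 = 5 h 23 min → rounds to 5 h 24 min
Total credited: 27 h 18 min.

27.30 hours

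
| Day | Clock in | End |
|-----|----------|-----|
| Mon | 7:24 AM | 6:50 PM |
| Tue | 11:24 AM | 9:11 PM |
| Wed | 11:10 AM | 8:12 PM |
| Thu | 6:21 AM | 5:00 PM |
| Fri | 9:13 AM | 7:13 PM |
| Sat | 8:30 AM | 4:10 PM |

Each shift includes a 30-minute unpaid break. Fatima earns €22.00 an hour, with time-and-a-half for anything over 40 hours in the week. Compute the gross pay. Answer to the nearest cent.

Mon: 7:24 AM–6:50 PM = 11 h 26 min; less 30 min break → 10 h 56 min
Tue: 11:24 AM–9:11 PM = 9 h 47 min; less 30 min break → 9 h 17 min
Wed: 11:10 AM–8:12 PM = 9 h 2 min; less 30 min break → 8 h 32 min
Thu: 6:21 AM–5:00 PM = 10 h 39 min; less 30 min break → 10 h 9 min
Fri: 9:13 AM–7:13 PM = 10 h 0 min; less 30 min break → 9 h 30 min
Sat: 8:30 AM–4:10 PM = 7 h 40 min; less 30 min break → 7 h 10 min
Total worked: 55 h 34 min = 3334 min.
Regular 40 h 0 min = 2400 min at €22.00/h; overtime 15 h 34 min = 934 min at €33.00/h.
Pay = (2400 × €22.00 + 934 × €33.00) ÷ 60 = €1393.70.

€1393.70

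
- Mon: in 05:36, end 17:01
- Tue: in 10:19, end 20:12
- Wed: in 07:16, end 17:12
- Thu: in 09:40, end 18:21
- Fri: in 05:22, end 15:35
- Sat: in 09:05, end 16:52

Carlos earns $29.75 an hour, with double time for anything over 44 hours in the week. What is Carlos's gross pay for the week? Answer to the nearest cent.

Mon: 05:36–17:01 = 11 h 25 min
Tue: 10:19–20:12 = 9 h 53 min
Wed: 07:16–17:12 = 9 h 56 min
Thu: 09:40–18:21 = 8 h 41 min
Fri: 05:22–15:35 = 10 h 13 min
Sat: 09:05–16:52 = 7 h 47 min
Total worked: 57 h 55 min = 3475 min.
Regular 44 h 0 min = 2640 min at $29.75/h; overtime 13 h 55 min = 835 min at $59.50/h.
Pay = (2640 × $29.75 + 835 × $59.50) ÷ 60 = $2137.04.

$2137.04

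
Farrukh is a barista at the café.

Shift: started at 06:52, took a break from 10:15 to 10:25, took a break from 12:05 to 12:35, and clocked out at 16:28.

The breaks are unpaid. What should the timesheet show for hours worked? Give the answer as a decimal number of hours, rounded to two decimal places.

8.93 hours

Shift: 06:52–16:28 = 9 h 36 min; less 40 min break → 8 h 56 min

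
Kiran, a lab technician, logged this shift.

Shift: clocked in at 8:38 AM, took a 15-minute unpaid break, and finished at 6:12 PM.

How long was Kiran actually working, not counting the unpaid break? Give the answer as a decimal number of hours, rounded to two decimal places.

9.32 hours

Shift: 8:38 AM–6:12 PM = 9 h 34 min; less 15 min break → 9 h 19 min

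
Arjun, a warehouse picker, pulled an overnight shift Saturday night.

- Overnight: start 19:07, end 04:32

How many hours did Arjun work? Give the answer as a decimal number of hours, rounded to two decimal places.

Overnight: 19:07 → midnight = 4 h 53 min; midnight → 04:32 = 4 h 32 min; span 9 h 25 min

9.42 hours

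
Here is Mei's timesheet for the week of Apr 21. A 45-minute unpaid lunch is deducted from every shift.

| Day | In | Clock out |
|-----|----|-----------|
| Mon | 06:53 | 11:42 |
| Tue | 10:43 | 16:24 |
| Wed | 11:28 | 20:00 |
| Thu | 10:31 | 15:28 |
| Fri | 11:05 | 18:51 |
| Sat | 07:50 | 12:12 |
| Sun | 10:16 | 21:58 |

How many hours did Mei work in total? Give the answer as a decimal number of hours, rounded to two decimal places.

42.57 hours

Mon: 06:53–11:42 = 4 h 49 min; less 45 min break → 4 h 4 min
Tue: 10:43–16:24 = 5 h 41 min; less 45 min break → 4 h 56 min
Wed: 11:28–20:00 = 8 h 32 min; less 45 min break → 7 h 47 min
Thu: 10:31–15:28 = 4 h 57 min; less 45 min break → 4 h 12 min
Fri: 11:05–18:51 = 7 h 46 min; less 45 min break → 7 h 1 min
Sat: 07:50–12:12 = 4 h 22 min; less 45 min break → 3 h 37 min
Sun: 10:16–21:58 = 11 h 42 min; less 45 min break → 10 h 57 min
Total: 4 h 4 min + 4 h 56 min + 7 h 47 min + 4 h 12 min + 7 h 1 min + 3 h 37 min + 10 h 57 min = 42 h 34 min.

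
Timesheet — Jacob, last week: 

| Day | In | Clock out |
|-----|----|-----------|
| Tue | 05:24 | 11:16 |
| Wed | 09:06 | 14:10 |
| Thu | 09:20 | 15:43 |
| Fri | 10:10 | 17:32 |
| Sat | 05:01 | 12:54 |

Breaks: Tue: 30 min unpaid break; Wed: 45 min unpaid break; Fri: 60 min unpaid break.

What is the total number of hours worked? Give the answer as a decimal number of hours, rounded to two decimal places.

Tue: 05:24–11:16 = 5 h 52 min; less 30 min break → 5 h 22 min
Wed: 09:06–14:10 = 5 h 4 min; less 45 min break → 4 h 19 min
Thu: 09:20–15:43 = 6 h 23 min
Fri: 10:10–17:32 = 7 h 22 min; less 60 min break → 6 h 22 min
Sat: 05:01–12:54 = 7 h 53 min
Total: 5 h 22 min + 4 h 19 min + 6 h 23 min + 6 h 22 min + 7 h 53 min = 30 h 19 min.

30.32 hours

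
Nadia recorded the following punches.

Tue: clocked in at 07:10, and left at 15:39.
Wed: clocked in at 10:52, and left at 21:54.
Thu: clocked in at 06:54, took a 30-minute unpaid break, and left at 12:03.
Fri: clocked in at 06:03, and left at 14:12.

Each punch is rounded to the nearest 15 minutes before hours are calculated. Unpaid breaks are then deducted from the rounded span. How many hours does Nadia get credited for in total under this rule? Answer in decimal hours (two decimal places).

32.50 hours

Tue: in 07:10→07:15, out 15:39→15:45; 8 h 30 min
Wed: in 10:52→10:45, out 21:54→22:00; 11 h 15 min
Thu: in 06:54→07:00, out 12:03→12:00; 5 h 0 min − 30 min = 4 h 30 min
Fri: in 06:03→06:00, out 14:12→14:15; 8 h 15 min
Total credited: 32 h 30 min.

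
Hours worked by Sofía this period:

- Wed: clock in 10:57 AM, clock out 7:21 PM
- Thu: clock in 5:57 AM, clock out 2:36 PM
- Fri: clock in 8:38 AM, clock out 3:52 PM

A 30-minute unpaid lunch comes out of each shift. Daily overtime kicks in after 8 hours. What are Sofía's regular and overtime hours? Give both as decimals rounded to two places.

Wed: 10:57 AM–7:21 PM = 8 h 24 min; less 30 min break → 7 h 54 min
Thu: 5:57 AM–2:36 PM = 8 h 39 min; less 30 min break → 8 h 9 min
Fri: 8:38 AM–3:52 PM = 7 h 14 min; less 30 min break → 6 h 44 min
Wed reg 7 h 54 min / OT 0 h 0 min; Thu reg 8 h 0 min / OT 0 h 9 min; Fri reg 6 h 44 min / OT 0 h 0 min.
Totals: regular 22 h 38 min, overtime 0 h 9 min.

Regular 22.63 hours, overtime 0.15 hours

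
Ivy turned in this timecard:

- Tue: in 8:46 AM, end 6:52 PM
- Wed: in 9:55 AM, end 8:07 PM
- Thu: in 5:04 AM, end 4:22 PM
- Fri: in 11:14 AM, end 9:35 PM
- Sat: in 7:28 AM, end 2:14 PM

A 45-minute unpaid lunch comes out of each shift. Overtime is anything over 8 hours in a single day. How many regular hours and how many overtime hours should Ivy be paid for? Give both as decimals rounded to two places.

Regular 38.02 hours, overtime 6.95 hours

Tue: 8:46 AM–6:52 PM = 10 h 6 min; less 45 min break → 9 h 21 min
Wed: 9:55 AM–8:07 PM = 10 h 12 min; less 45 min break → 9 h 27 min
Thu: 5:04 AM–4:22 PM = 11 h 18 min; less 45 min break → 10 h 33 min
Fri: 11:14 AM–9:35 PM = 10 h 21 min; less 45 min break → 9 h 36 min
Sat: 7:28 AM–2:14 PM = 6 h 46 min; less 45 min break → 6 h 1 min
Tue reg 8 h 0 min / OT 1 h 21 min; Wed reg 8 h 0 min / OT 1 h 27 min; Thu reg 8 h 0 min / OT 2 h 33 min; Fri reg 8 h 0 min / OT 1 h 36 min; Sat reg 6 h 1 min / OT 0 h 0 min.
Totals: regular 38 h 1 min, overtime 6 h 57 min.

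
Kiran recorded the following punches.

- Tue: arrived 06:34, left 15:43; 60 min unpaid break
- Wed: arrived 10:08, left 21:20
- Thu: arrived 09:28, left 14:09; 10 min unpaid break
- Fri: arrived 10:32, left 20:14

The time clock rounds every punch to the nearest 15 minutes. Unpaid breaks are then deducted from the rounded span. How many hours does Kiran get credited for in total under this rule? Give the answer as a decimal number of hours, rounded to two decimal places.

Tue: in 06:34→06:30, out 15:43→15:45; 9 h 15 min − 60 min = 8 h 15 min
Wed: in 10:08→10:15, out 21:20→21:15; 11 h 0 min
Thu: in 09:28→09:30, out 14:09→14:15; 4 h 45 min − 10 min = 4 h 35 min
Fri: in 10:32→10:30, out 20:14→20:15; 9 h 45 min
Total credited: 33 h 35 min.

33.58 hours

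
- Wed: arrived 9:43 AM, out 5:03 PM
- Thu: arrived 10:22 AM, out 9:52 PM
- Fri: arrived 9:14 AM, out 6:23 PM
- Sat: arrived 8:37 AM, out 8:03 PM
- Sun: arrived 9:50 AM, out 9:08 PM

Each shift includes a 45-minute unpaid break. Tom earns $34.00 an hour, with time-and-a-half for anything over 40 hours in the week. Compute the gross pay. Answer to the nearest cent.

Wed: 9:43 AM–5:03 PM = 7 h 20 min; less 45 min break → 6 h 35 min
Thu: 10:22 AM–9:52 PM = 11 h 30 min; less 45 min break → 10 h 45 min
Fri: 9:14 AM–6:23 PM = 9 h 9 min; less 45 min break → 8 h 24 min
Sat: 8:37 AM–8:03 PM = 11 h 26 min; less 45 min break → 10 h 41 min
Sun: 9:50 AM–9:08 PM = 11 h 18 min; less 45 min break → 10 h 33 min
Total worked: 46 h 58 min = 2818 min.
Regular 40 h 0 min = 2400 min at $34.00/h; overtime 6 h 58 min = 418 min at $51.00/h.
Pay = (2400 × $34.00 + 418 × $51.00) ÷ 60 = $1715.30.

$1715.30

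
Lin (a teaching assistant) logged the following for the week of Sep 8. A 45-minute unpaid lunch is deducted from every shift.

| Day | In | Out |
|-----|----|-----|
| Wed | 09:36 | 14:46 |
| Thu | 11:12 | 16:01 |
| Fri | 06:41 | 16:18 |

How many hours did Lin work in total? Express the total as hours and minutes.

17 h 21 min

Wed: 09:36–14:46 = 5 h 10 min; less 45 min break → 4 h 25 min
Thu: 11:12–16:01 = 4 h 49 min; less 45 min break → 4 h 4 min
Fri: 06:41–16:18 = 9 h 37 min; less 45 min break → 8 h 52 min
Total: 4 h 25 min + 4 h 4 min + 8 h 52 min = 17 h 21 min.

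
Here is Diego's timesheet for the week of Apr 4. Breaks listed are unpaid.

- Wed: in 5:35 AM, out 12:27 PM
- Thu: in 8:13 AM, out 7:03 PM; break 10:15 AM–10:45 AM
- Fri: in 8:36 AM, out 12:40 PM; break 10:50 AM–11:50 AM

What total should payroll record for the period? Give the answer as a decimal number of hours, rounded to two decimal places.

Wed: 5:35 AM–12:27 PM = 6 h 52 min
Thu: 8:13 AM–7:03 PM = 10 h 50 min; less 30 min break → 10 h 20 min
Fri: 8:36 AM–12:40 PM = 4 h 4 min; less 60 min break → 3 h 4 min
Total: 6 h 52 min + 10 h 20 min + 3 h 4 min = 20 h 16 min.

20.27 hours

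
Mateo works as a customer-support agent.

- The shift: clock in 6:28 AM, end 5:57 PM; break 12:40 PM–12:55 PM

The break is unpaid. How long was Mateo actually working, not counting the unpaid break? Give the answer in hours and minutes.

11 h 14 min

The shift: 6:28 AM–5:57 PM = 11 h 29 min; less 15 min break → 11 h 14 min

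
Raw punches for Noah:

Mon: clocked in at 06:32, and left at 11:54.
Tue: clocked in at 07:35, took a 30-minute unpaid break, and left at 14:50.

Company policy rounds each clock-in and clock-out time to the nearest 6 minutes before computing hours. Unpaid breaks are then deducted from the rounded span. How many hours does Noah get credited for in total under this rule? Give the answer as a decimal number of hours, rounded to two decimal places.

12.10 hours

Mon: in 06:32→06:30, out 11:54→11:54; 5 h 24 min
Tue: in 07:35→07:36, out 14:50→14:48; 7 h 12 min − 30 min = 6 h 42 min
Total credited: 12 h 6 min.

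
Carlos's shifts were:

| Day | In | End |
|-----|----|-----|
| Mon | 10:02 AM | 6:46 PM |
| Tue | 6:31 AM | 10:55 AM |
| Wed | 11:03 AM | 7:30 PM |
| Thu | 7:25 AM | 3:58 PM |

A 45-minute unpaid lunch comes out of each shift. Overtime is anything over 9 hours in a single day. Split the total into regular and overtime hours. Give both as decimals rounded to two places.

Regular 27.13 hours, overtime 0.00 hours

Mon: 10:02 AM–6:46 PM = 8 h 44 min; less 45 min break → 7 h 59 min
Tue: 6:31 AM–10:55 AM = 4 h 24 min; less 45 min break → 3 h 39 min
Wed: 11:03 AM–7:30 PM = 8 h 27 min; less 45 min break → 7 h 42 min
Thu: 7:25 AM–3:58 PM = 8 h 33 min; less 45 min break → 7 h 48 min
Mon reg 7 h 59 min / OT 0 h 0 min; Tue reg 3 h 39 min / OT 0 h 0 min; Wed reg 7 h 42 min / OT 0 h 0 min; Thu reg 7 h 48 min / OT 0 h 0 min.
Totals: regular 27 h 8 min, overtime 0 h 0 min.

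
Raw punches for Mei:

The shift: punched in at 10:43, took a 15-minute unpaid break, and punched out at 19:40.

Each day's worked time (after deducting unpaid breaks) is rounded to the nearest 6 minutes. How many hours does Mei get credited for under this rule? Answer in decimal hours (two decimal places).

The shift: 10:43–19:40 = 8 h 57 min − 15 min = 8 h 42 min → rounds to 8 h 42 min

8.70 hours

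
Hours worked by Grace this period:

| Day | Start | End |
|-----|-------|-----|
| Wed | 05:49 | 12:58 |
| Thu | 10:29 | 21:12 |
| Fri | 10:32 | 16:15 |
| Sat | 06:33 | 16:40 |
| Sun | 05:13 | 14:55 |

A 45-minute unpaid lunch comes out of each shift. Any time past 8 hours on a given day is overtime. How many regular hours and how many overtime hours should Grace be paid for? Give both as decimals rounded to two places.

Wed: 05:49–12:58 = 7 h 9 min; less 45 min break → 6 h 24 min
Thu: 10:29–21:12 = 10 h 43 min; less 45 min break → 9 h 58 min
Fri: 10:32–16:15 = 5 h 43 min; less 45 min break → 4 h 58 min
Sat: 06:33–16:40 = 10 h 7 min; less 45 min break → 9 h 22 min
Sun: 05:13–14:55 = 9 h 42 min; less 45 min break → 8 h 57 min
Wed reg 6 h 24 min / OT 0 h 0 min; Thu reg 8 h 0 min / OT 1 h 58 min; Fri reg 4 h 58 min / OT 0 h 0 min; Sat reg 8 h 0 min / OT 1 h 22 min; Sun reg 8 h 0 min / OT 0 h 57 min.
Totals: regular 35 h 22 min, overtime 4 h 17 min.

Regular 35.37 hours, overtime 4.28 hours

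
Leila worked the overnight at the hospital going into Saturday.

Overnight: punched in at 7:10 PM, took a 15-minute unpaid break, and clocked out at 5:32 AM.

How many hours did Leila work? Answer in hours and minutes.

Overnight: 7:10 PM → midnight = 4 h 50 min; midnight → 5:32 AM = 5 h 32 min; span 10 h 22 min; less 15 min break → 10 h 7 min

10 h 7 min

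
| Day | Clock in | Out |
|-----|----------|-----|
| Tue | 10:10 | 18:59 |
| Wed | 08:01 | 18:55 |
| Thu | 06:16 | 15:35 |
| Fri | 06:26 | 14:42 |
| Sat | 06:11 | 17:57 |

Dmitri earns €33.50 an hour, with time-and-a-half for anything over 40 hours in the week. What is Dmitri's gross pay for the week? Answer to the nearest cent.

Tue: 10:10–18:59 = 8 h 49 min
Wed: 08:01–18:55 = 10 h 54 min
Thu: 06:16–15:35 = 9 h 19 min
Fri: 06:26–14:42 = 8 h 16 min
Sat: 06:11–17:57 = 11 h 46 min
Total worked: 49 h 4 min = 2944 min.
Regular 40 h 0 min = 2400 min at €33.50/h; overtime 9 h 4 min = 544 min at €50.25/h.
Pay = (2400 × €33.50 + 544 × €50.25) ÷ 60 = €1795.60.

€1795.60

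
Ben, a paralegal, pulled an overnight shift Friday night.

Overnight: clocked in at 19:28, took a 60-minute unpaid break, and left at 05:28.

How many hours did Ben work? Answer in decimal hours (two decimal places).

9.00 hours

Overnight: 19:28 → midnight = 4 h 32 min; midnight → 05:28 = 5 h 28 min; span 10 h 0 min; less 60 min break → 9 h 0 min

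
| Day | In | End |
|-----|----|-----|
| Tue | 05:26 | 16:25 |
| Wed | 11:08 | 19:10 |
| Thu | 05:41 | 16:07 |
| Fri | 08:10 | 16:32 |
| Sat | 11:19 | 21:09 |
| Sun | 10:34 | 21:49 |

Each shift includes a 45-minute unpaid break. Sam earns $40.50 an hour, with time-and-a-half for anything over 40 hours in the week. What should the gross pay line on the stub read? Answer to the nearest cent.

Tue: 05:26–16:25 = 10 h 59 min; less 45 min break → 10 h 14 min
Wed: 11:08–19:10 = 8 h 2 min; less 45 min break → 7 h 17 min
Thu: 05:41–16:07 = 10 h 26 min; less 45 min break → 9 h 41 min
Fri: 08:10–16:32 = 8 h 22 min; less 45 min break → 7 h 37 min
Sat: 11:19–21:09 = 9 h 50 min; less 45 min break → 9 h 5 min
Sun: 10:34–21:49 = 11 h 15 min; less 45 min break → 10 h 30 min
Total worked: 54 h 24 min = 3264 min.
Regular 40 h 0 min = 2400 min at $40.50/h; overtime 14 h 24 min = 864 min at $60.75/h.
Pay = (2400 × $40.50 + 864 × $60.75) ÷ 60 = $2494.80.

$2494.80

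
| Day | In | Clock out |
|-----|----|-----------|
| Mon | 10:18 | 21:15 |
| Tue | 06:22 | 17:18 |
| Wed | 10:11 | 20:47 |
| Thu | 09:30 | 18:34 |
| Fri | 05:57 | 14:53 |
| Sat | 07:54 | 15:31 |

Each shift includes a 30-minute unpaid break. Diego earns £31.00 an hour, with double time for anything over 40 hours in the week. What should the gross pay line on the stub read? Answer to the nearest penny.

£2176.20

Mon: 10:18–21:15 = 10 h 57 min; less 30 min break → 10 h 27 min
Tue: 06:22–17:18 = 10 h 56 min; less 30 min break → 10 h 26 min
Wed: 10:11–20:47 = 10 h 36 min; less 30 min break → 10 h 6 min
Thu: 09:30–18:34 = 9 h 4 min; less 30 min break → 8 h 34 min
Fri: 05:57–14:53 = 8 h 56 min; less 30 min break → 8 h 26 min
Sat: 07:54–15:31 = 7 h 37 min; less 30 min break → 7 h 7 min
Total worked: 55 h 6 min = 3306 min.
Regular 40 h 0 min = 2400 min at £31.00/h; overtime 15 h 6 min = 906 min at £62.00/h.
Pay = (2400 × £31.00 + 906 × £62.00) ÷ 60 = £2176.20.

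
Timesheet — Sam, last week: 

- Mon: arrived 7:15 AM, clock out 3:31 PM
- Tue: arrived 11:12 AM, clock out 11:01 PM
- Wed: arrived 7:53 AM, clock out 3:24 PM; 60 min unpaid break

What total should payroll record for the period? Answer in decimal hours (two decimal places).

26.60 hours

Mon: 7:15 AM–3:31 PM = 8 h 16 min
Tue: 11:12 AM–11:01 PM = 11 h 49 min
Wed: 7:53 AM–3:24 PM = 7 h 31 min; less 60 min break → 6 h 31 min
Total: 8 h 16 min + 11 h 49 min + 6 h 31 min = 26 h 36 min.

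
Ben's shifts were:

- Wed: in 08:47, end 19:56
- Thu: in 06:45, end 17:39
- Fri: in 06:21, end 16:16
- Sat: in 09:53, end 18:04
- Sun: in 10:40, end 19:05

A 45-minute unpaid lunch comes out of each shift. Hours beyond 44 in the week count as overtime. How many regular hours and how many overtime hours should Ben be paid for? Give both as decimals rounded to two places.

Wed: 08:47–19:56 = 11 h 9 min; less 45 min break → 10 h 24 min
Thu: 06:45–17:39 = 10 h 54 min; less 45 min break → 10 h 9 min
Fri: 06:21–16:16 = 9 h 55 min; less 45 min break → 9 h 10 min
Sat: 09:53–18:04 = 8 h 11 min; less 45 min break → 7 h 26 min
Sun: 10:40–19:05 = 8 h 25 min; less 45 min break → 7 h 40 min
Total worked: 44 h 49 min = 44.82 h.
Threshold 44 h → overtime 0 h 49 min, regular 44 h 0 min.

Regular 44.00 hours, overtime 0.82 hours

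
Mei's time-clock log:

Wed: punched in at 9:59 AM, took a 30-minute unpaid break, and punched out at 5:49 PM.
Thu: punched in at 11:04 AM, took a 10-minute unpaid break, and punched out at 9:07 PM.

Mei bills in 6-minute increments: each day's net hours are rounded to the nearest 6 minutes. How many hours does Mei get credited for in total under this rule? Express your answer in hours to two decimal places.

Wed: 9:59 AM–5:49 PM = 7 h 50 min − 30 min = 7 h 20 min → rounds to 7 h 18 min
Thu: 11:04 AM–9:07 PM = 10 h 3 min − 10 min = 9 h 53 min → rounds to 9 h 54 min
Total credited: 17 h 12 min.

17.20 hours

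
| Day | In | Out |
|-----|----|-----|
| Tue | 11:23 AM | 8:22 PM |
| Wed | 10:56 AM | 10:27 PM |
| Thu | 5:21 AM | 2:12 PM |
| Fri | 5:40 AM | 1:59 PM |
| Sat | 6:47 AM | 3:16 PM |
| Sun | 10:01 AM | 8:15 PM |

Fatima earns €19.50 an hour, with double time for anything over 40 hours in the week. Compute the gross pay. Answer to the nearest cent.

€1418.95

Tue: 11:23 AM–8:22 PM = 8 h 59 min
Wed: 10:56 AM–10:27 PM = 11 h 31 min
Thu: 5:21 AM–2:12 PM = 8 h 51 min
Fri: 5:40 AM–1:59 PM = 8 h 19 min
Sat: 6:47 AM–3:16 PM = 8 h 29 min
Sun: 10:01 AM–8:15 PM = 10 h 14 min
Total worked: 56 h 23 min = 3383 min.
Regular 40 h 0 min = 2400 min at €19.50/h; overtime 16 h 23 min = 983 min at €39.00/h.
Pay = (2400 × €19.50 + 983 × €39.00) ÷ 60 = €1418.95.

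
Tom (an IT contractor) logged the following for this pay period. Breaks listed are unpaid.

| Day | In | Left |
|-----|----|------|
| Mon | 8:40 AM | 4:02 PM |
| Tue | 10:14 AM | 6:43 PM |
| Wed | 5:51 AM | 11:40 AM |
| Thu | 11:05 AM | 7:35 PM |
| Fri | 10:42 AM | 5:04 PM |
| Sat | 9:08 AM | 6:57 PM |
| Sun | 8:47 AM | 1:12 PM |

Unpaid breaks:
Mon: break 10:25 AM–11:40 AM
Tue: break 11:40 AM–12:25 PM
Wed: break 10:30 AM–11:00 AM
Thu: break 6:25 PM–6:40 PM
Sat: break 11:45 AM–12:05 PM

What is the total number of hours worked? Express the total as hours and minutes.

Mon: 8:40 AM–4:02 PM = 7 h 22 min; less 75 min break → 6 h 7 min
Tue: 10:14 AM–6:43 PM = 8 h 29 min; less 45 min break → 7 h 44 min
Wed: 5:51 AM–11:40 AM = 5 h 49 min; less 30 min break → 5 h 19 min
Thu: 11:05 AM–7:35 PM = 8 h 30 min; less 15 min break → 8 h 15 min
Fri: 10:42 AM–5:04 PM = 6 h 22 min
Sat: 9:08 AM–6:57 PM = 9 h 49 min; less 20 min break → 9 h 29 min
Sun: 8:47 AM–1:12 PM = 4 h 25 min
Total: 6 h 7 min + 7 h 44 min + 5 h 19 min + 8 h 15 min + 6 h 22 min + 9 h 29 min + 4 h 25 min = 47 h 41 min.

47 h 41 min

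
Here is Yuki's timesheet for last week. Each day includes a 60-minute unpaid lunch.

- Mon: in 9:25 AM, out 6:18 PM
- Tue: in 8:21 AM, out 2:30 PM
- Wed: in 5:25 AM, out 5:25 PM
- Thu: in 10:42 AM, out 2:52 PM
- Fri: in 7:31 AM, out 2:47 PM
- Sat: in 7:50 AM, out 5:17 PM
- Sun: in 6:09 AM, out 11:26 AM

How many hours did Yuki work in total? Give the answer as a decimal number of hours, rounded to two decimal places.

Mon: 9:25 AM–6:18 PM = 8 h 53 min; less 60 min break → 7 h 53 min
Tue: 8:21 AM–2:30 PM = 6 h 9 min; less 60 min break → 5 h 9 min
Wed: 5:25 AM–5:25 PM = 12 h 0 min; less 60 min break → 11 h 0 min
Thu: 10:42 AM–2:52 PM = 4 h 10 min; less 60 min break → 3 h 10 min
Fri: 7:31 AM–2:47 PM = 7 h 16 min; less 60 min break → 6 h 16 min
Sat: 7:50 AM–5:17 PM = 9 h 27 min; less 60 min break → 8 h 27 min
Sun: 6:09 AM–11:26 AM = 5 h 17 min; less 60 min break → 4 h 17 min
Total: 7 h 53 min + 5 h 9 min + 11 h 0 min + 3 h 10 min + 6 h 16 min + 8 h 27 min + 4 h 17 min = 46 h 12 min.

46.20 hours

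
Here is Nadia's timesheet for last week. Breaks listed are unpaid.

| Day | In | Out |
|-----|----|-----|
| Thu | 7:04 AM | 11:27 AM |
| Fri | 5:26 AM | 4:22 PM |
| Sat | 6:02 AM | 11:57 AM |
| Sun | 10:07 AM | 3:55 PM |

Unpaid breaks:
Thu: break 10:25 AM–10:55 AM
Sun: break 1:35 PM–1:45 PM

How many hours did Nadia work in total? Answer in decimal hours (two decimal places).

26.37 hours

Thu: 7:04 AM–11:27 AM = 4 h 23 min; less 30 min break → 3 h 53 min
Fri: 5:26 AM–4:22 PM = 10 h 56 min
Sat: 6:02 AM–11:57 AM = 5 h 55 min
Sun: 10:07 AM–3:55 PM = 5 h 48 min; less 10 min break → 5 h 38 min
Total: 3 h 53 min + 10 h 56 min + 5 h 55 min + 5 h 38 min = 26 h 22 min.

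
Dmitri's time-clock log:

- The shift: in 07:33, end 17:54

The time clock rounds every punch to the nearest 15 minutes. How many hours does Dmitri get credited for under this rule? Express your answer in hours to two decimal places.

10.50 hours

The shift: in 07:33→07:30, out 17:54→18:00; 10 h 30 min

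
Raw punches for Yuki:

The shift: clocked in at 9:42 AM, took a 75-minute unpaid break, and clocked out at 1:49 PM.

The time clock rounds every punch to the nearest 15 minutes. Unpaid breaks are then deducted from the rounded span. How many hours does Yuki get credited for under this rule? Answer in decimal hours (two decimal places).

The shift: in 9:42 AM→9:45 AM, out 1:49 PM→1:45 PM; 4 h 0 min − 75 min = 2 h 45 min

2.75 hours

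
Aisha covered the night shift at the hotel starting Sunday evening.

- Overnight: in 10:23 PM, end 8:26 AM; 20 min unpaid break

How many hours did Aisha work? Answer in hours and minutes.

Overnight: 10:23 PM → midnight = 1 h 37 min; midnight → 8:26 AM = 8 h 26 min; span 10 h 3 min; less 20 min break → 9 h 43 min

9 h 43 min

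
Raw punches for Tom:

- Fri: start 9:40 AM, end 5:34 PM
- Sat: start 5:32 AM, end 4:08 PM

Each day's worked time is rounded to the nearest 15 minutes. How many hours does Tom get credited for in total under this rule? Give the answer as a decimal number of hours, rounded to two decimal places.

Fri: 9:40 AM–5:34 PM = 7 h 54 min → rounds to 8 h 0 min
Sat: 5:32 AM–4:08 PM = 10 h 36 min → rounds to 10 h 30 min
Total credited: 18 h 30 min.

18.50 hours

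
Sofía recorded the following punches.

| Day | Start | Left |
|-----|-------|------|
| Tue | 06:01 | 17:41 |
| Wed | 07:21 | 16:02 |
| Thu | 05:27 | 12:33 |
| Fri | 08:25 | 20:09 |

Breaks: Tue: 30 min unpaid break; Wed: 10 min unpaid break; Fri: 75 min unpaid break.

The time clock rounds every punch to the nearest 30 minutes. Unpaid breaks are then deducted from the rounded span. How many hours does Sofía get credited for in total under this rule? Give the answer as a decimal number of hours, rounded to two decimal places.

36.58 hours

Tue: in 06:01→06:00, out 17:41→17:30; 11 h 30 min − 30 min = 11 h 0 min
Wed: in 07:21→07:30, out 16:02→16:00; 8 h 30 min − 10 min = 8 h 20 min
Thu: in 05:27→05:30, out 12:33→12:30; 7 h 0 min
Fri: in 08:25→08:30, out 20:09→20:00; 11 h 30 min − 75 min = 10 h 15 min
Total credited: 36 h 35 min.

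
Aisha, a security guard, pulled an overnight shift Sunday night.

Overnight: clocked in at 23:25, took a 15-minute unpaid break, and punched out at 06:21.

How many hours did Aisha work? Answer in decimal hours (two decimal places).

Overnight: 23:25 → midnight = 0 h 35 min; midnight → 06:21 = 6 h 21 min; span 6 h 56 min; less 15 min break → 6 h 41 min

6.68 hours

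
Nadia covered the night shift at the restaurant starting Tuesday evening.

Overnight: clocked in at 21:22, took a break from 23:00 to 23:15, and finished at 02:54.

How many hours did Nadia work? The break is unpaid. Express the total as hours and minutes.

Overnight: 21:22 → midnight = 2 h 38 min; midnight → 02:54 = 2 h 54 min; span 5 h 32 min; less 15 min break → 5 h 17 min

5 h 17 min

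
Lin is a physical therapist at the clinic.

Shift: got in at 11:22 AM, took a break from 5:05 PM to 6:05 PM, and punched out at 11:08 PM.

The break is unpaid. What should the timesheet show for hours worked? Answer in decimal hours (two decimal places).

Shift: 11:22 AM–11:08 PM = 11 h 46 min; less 60 min break → 10 h 46 min

10.77 hours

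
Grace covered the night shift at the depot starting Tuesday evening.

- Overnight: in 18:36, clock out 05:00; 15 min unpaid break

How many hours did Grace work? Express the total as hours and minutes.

Overnight: 18:36 → midnight = 5 h 24 min; midnight → 05:00 = 5 h 0 min; span 10 h 24 min; less 15 min break → 10 h 9 min

10 h 9 min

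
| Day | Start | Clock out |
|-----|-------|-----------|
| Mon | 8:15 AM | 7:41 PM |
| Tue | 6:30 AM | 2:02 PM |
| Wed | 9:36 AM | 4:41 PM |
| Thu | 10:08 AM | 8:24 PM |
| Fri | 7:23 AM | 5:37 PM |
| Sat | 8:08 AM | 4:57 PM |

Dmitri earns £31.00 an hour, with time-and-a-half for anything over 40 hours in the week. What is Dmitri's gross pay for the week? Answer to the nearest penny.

Mon: 8:15 AM–7:41 PM = 11 h 26 min
Tue: 6:30 AM–2:02 PM = 7 h 32 min
Wed: 9:36 AM–4:41 PM = 7 h 5 min
Thu: 10:08 AM–8:24 PM = 10 h 16 min
Fri: 7:23 AM–5:37 PM = 10 h 14 min
Sat: 8:08 AM–4:57 PM = 8 h 49 min
Total worked: 55 h 22 min = 3322 min.
Regular 40 h 0 min = 2400 min at £31.00/h; overtime 15 h 22 min = 922 min at £46.50/h.
Pay = (2400 × £31.00 + 922 × £46.50) ÷ 60 = £1954.55.

£1954.55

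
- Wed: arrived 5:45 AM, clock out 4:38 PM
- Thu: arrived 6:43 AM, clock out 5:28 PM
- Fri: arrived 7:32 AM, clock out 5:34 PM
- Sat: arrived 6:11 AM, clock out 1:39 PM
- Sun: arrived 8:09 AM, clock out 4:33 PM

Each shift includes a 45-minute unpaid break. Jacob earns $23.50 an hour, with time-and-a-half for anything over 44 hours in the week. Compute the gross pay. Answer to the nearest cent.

$1028.91

Wed: 5:45 AM–4:38 PM = 10 h 53 min; less 45 min break → 10 h 8 min
Thu: 6:43 AM–5:28 PM = 10 h 45 min; less 45 min break → 10 h 0 min
Fri: 7:32 AM–5:34 PM = 10 h 2 min; less 45 min break → 9 h 17 min
Sat: 6:11 AM–1:39 PM = 7 h 28 min; less 45 min break → 6 h 43 min
Sun: 8:09 AM–4:33 PM = 8 h 24 min; less 45 min break → 7 h 39 min
Total worked: 43 h 47 min = 2627 min.
Regular 43 h 47 min = 2627 min at $23.50/h; overtime 0 h 0 min = 0 min at $35.25/h.
Pay = (2627 × $23.50 + 0 × $35.25) ÷ 60 = $1028.91.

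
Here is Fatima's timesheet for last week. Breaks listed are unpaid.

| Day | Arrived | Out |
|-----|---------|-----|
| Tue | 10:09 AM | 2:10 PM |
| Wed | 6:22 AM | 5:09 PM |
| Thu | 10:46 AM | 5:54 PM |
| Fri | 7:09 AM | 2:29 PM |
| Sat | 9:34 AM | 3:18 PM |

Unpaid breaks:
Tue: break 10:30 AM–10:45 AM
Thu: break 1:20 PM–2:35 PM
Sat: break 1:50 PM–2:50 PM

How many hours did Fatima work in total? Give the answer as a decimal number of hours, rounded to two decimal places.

Tue: 10:09 AM–2:10 PM = 4 h 1 min; less 15 min break → 3 h 46 min
Wed: 6:22 AM–5:09 PM = 10 h 47 min
Thu: 10:46 AM–5:54 PM = 7 h 8 min; less 75 min break → 5 h 53 min
Fri: 7:09 AM–2:29 PM = 7 h 20 min
Sat: 9:34 AM–3:18 PM = 5 h 44 min; less 60 min break → 4 h 44 min
Total: 3 h 46 min + 10 h 47 min + 5 h 53 min + 7 h 20 min + 4 h 44 min = 32 h 30 min.

32.50 hours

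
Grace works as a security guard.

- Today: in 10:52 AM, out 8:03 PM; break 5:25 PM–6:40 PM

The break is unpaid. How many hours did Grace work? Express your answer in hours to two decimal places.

Today: 10:52 AM–8:03 PM = 9 h 11 min; less 75 min break → 7 h 56 min

7.93 hours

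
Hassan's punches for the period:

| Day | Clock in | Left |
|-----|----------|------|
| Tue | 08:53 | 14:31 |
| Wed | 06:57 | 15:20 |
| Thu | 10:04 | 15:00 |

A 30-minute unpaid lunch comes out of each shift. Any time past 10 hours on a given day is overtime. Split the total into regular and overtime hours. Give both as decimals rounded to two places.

Tue: 08:53–14:31 = 5 h 38 min; less 30 min break → 5 h 8 min
Wed: 06:57–15:20 = 8 h 23 min; less 30 min break → 7 h 53 min
Thu: 10:04–15:00 = 4 h 56 min; less 30 min break → 4 h 26 min
Tue reg 5 h 8 min / OT 0 h 0 min; Wed reg 7 h 53 min / OT 0 h 0 min; Thu reg 4 h 26 min / OT 0 h 0 min.
Totals: regular 17 h 27 min, overtime 0 h 0 min.

Regular 17.45 hours, overtime 0.00 hours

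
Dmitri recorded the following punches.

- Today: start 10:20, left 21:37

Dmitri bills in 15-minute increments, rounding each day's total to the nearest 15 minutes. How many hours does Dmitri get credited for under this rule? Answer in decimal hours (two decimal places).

11.25 hours

Today: 10:20–21:37 = 11 h 17 min → rounds to 11 h 15 min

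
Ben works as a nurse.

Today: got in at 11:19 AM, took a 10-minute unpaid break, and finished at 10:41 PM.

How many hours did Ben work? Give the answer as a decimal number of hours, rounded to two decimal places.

Today: 11:19 AM–10:41 PM = 11 h 22 min; less 10 min break → 11 h 12 min

11.20 hours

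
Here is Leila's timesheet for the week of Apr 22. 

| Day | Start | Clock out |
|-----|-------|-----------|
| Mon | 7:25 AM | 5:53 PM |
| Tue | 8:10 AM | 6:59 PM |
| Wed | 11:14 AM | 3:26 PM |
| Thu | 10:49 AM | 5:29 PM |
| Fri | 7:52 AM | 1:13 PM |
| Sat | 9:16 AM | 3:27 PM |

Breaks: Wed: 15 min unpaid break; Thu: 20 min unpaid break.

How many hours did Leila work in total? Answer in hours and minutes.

43 h 6 min

Mon: 7:25 AM–5:53 PM = 10 h 28 min
Tue: 8:10 AM–6:59 PM = 10 h 49 min
Wed: 11:14 AM–3:26 PM = 4 h 12 min; less 15 min break → 3 h 57 min
Thu: 10:49 AM–5:29 PM = 6 h 40 min; less 20 min break → 6 h 20 min
Fri: 7:52 AM–1:13 PM = 5 h 21 min
Sat: 9:16 AM–3:27 PM = 6 h 11 min
Total: 10 h 28 min + 10 h 49 min + 3 h 57 min + 6 h 20 min + 5 h 21 min + 6 h 11 min = 43 h 6 min.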